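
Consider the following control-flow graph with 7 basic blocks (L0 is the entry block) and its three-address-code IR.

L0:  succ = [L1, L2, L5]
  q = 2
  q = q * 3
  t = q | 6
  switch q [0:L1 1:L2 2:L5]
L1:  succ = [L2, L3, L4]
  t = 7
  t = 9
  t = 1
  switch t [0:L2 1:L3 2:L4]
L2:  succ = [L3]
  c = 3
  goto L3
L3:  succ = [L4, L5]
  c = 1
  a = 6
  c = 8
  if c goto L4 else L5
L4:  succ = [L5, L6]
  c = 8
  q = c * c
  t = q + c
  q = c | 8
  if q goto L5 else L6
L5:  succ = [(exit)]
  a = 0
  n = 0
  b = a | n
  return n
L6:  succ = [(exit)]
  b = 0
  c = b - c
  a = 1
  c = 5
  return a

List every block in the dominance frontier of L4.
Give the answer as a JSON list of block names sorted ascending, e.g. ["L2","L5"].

idom tree: L1←L0 L2←L0 L3←L0 L4←L0 L5←L0 L6←L4
Dom at joins:
  L2: preds {L0,L1}: {L0} ∩ {L0,L1} = {L0}; idom=L0
  L3: preds {L1,L2}: {L0,L1} ∩ {L0,L2} = {L0}; idom=L0
  L4: preds {L1,L3}: {L0,L1} ∩ {L0,L3} = {L0}; idom=L0
  L5: preds {L0,L3,L4}: {L0} ∩ {L0,L3} ∩ {L0,L4} = {L0}; idom=L0

Frontier:
  L2←L0: walk · to L0
  L2←L1: walk L1 to L0
  L3←L1: walk L1 to L0
  L3←L2: walk L2 to L0
  L4←L1: walk L1 to L0
  L4←L3: walk L3 to L0
  L5←L0: walk · to L0
  L5←L3: walk L3 to L0
  L5←L4: walk L4 to L0
  DF(L0)=∅
  DF(L1)={L2,L3,L4}
  DF(L2)={L3}
  DF(L3)={L4,L5}
  DF(L4)={L5}
  DF(L5)=∅
  DF(L6)=∅

DF(L4) = ["L5"]

Answer: ["L5"]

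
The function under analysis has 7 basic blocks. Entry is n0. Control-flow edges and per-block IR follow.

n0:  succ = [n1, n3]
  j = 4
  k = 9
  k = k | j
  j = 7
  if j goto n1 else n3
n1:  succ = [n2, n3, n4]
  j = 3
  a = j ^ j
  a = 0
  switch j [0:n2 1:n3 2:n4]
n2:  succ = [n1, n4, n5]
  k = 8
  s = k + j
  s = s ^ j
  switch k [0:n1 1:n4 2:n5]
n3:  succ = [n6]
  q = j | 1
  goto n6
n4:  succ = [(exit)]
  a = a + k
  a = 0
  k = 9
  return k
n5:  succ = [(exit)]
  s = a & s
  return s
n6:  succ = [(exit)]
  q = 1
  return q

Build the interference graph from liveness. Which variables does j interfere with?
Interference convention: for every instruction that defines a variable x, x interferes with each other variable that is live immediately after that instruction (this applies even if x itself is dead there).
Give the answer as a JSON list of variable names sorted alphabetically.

def/use:
  n0: {j,k} / ∅
  n1: {a,j} / ∅
  n2: {k,s} / {j}
  n3: {q} / {j}
  n4: {a,k} / {a,k}
  n5: {s} / {a,s}
  n6: {q} / ∅

Live sets:
  n0: in=∅ out={j,k}
  n1: in={k} out={a,j,k}
  n2: in={a,j} out={a,k,s}
  n3: in={j} out=∅
  n4: in={a,k} out=∅
  n5: in={a,s} out=∅
  n6: in=∅ out=∅

Conflict graph:
  a — {j,k,s}
  j — {a,k,s}
  k — {a,j,s}
  q — ∅
  s — {a,j,k}

N(j) = ["a", "k", "s"]

Answer: ["a", "k", "s"]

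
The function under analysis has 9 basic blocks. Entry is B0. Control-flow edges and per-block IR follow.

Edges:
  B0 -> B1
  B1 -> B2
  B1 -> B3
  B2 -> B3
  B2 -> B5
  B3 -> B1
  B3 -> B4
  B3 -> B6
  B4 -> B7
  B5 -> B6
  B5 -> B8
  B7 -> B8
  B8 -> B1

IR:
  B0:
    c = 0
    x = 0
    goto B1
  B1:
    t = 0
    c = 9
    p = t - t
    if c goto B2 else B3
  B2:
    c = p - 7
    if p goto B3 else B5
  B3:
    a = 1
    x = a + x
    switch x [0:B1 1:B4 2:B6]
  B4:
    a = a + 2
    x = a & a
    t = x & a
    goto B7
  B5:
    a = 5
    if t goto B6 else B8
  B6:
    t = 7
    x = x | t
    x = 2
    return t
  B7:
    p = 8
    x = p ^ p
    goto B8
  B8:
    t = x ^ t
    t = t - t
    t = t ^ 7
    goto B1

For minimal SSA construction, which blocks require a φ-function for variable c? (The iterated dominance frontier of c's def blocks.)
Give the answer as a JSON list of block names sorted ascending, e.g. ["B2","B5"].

idom tree: B1←B0 B2←B1 B3←B1 B4←B3 B5←B2 B6←B1 B7←B4 B8←B1
Dom at joins:
  B1: preds {B0,B3,B8}: {B0} ∩ {B0,B1,B3} ∩ {B0,B1,B8} = {B0}; idom=B0
  B3: preds {B1,B2}: {B0,B1} ∩ {B0,B1,B2} = {B0,B1}; idom=B1
  B6: preds {B3,B5}: {B0,B1,B3} ∩ {B0,B1,B2,B5} = {B0,B1}; idom=B1
  B8: preds {B5,B7}: {B0,B1,B2,B5} ∩ {B0,B1,B3,B4,B7} = {B0,B1}; idom=B1

DF derivation:
  join B1 pred B0: · stop@B0
  join B1 pred B3: B3→B1 stop@B0
  join B1 pred B8: B8→B1 stop@B0
  join B3 pred B1: · stop@B1
  join B3 pred B2: B2 stop@B1
  join B6 pred B3: B3 stop@B1
  join B6 pred B5: B5→B2 stop@B1
  join B8 pred B5: B5→B2 stop@B1
  join B8 pred B7: B7→B4→B3 stop@B1
  DF(B0)=∅
  DF(B1)={B1}
  DF(B2)={B3,B6,B8}
  DF(B3)={B1,B6,B8}
  DF(B4)={B8}
  DF(B5)={B6,B8}
  DF(B6)=∅
  DF(B7)={B8}
  DF(B8)={B1}

φ for c: defs {B0,B1,B2}
  DF⁺ = {B1,B3,B6,B8}

Answer: ["B1", "B3", "B6", "B8"]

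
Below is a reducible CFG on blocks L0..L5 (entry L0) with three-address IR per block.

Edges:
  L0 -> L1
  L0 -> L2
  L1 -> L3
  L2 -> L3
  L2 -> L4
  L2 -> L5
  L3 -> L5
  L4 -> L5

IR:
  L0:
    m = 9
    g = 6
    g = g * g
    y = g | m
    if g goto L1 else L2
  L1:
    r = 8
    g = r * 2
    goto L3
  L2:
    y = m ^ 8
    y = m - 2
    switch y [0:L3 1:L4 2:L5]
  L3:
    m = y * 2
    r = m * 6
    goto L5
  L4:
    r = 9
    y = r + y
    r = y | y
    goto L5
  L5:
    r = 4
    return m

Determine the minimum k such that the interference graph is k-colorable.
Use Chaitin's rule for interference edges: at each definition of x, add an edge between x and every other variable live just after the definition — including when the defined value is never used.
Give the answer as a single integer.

def/use:
  L0: def={g,m,y} ue=∅
  L1: def={g,r} ue=∅
  L2: def={y} ue={m}
  L3: def={m,r} ue={y}
  L4: def={r,y} ue={y}
  L5: def={r} ue={m}

Liveness:
  L0 li=∅ lo={m,y}
  L1 li={y} lo={y}
  L2 li={m} lo={m,y}
  L3 li={y} lo={m}
  L4 li={m,y} lo={m}
  L5 li={m} lo=∅

Interference:
  g↔{m,y}
  m↔{g,r,y}
  r↔{m,y}
  y↔{g,m,r}

Registers:
  {g,m,y} pairwise interfere (3-clique) ⇒ χ ≥ 3
  assign g→r2 m→r0 r→r2 y→r1 — no edge inside a register ⇒ χ ≤ 3
  χ = 3

Answer: 3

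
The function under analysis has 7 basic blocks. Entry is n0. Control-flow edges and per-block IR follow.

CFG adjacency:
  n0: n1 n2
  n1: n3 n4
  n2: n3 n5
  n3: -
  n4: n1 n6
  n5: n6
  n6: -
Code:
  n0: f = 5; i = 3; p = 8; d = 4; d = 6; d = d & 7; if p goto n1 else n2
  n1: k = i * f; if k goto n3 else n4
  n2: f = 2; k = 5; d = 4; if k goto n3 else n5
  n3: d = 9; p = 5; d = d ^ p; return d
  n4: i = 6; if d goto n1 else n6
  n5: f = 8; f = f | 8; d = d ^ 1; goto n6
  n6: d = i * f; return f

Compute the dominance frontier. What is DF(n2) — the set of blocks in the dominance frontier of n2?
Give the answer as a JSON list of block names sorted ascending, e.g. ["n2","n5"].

idom tree: n1←n0 n2←n0 n3←n0 n4←n1 n5←n2 n6←n0
Dom∩ at merges:
  n1: preds {n0,n4}: {n0} ∩ {n0,n1,n4} = {n0}; idom=n0
  n3: preds {n1,n2}: {n0,n1} ∩ {n0,n2} = {n0}; idom=n0
  n6: preds {n4,n5}: {n0,n1,n4} ∩ {n0,n2,n5} = {n0}; idom=n0

DF walk-up:
  n1←n0: walk · to n0
  n1←n4: walk n4→n1 to n0
  n3←n1: walk n1 to n0
  n3←n2: walk n2 to n0
  n6←n4: walk n4→n1 to n0
  n6←n5: walk n5→n2 to n0
  DF(n0)=∅
  DF(n1)={n1,n3,n6}
  DF(n2)={n3,n6}
  DF(n3)=∅
  DF(n4)={n1,n6}
  DF(n5)={n6}
  DF(n6)=∅

DF(n2) = ["n3", "n6"]

Answer: ["n3", "n6"]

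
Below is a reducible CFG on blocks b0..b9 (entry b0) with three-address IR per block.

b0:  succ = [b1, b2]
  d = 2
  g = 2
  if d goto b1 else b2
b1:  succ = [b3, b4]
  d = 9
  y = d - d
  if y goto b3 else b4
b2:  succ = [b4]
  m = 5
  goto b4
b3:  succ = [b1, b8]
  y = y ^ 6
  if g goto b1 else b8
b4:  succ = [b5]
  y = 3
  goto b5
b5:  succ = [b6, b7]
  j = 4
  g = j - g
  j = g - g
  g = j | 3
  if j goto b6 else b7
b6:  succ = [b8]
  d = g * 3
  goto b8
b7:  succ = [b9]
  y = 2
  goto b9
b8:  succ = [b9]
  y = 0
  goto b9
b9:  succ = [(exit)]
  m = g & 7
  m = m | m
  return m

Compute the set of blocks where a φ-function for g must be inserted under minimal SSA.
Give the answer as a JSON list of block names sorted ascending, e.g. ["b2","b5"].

idom tree: b1←b0 b2←b0 b3←b1 b4←b0 b5←b4 b6←b5 b7←b5 b8←b0 b9←b0
Dom at joins:
  b1: preds {b0,b3}: {b0} ∩ {b0,b1,b3} = {b0}; idom=b0
  b4: preds {b1,b2}: {b0,b1} ∩ {b0,b2} = {b0}; idom=b0
  b8: preds {b3,b6}: {b0,b1,b3} ∩ {b0,b4,b5,b6} = {b0}; idom=b0
  b9: preds {b7,b8}: {b0,b4,b5,b7} ∩ {b0,b8} = {b0}; idom=b0

Frontier:
  join b1 pred b0: · stop@b0
  join b1 pred b3: b3→b1 stop@b0
  join b4 pred b1: b1 stop@b0
  join b4 pred b2: b2 stop@b0
  join b8 pred b3: b3→b1 stop@b0
  join b8 pred b6: b6→b5→b4 stop@b0
  join b9 pred b7: b7→b5→b4 stop@b0
  join b9 pred b8: b8 stop@b0
  b0 → ∅
  b1 → {b1,b4,b8}
  b2 → {b4}
  b3 → {b1,b8}
  b4 → {b8,b9}
  b5 → {b8,b9}
  b6 → {b8}
  b7 → {b9}
  b8 → {b9}
  b9 → ∅

φ for g: defs {b0,b5}
  DF⁺ = {b8,b9}

Answer: ["b8", "b9"]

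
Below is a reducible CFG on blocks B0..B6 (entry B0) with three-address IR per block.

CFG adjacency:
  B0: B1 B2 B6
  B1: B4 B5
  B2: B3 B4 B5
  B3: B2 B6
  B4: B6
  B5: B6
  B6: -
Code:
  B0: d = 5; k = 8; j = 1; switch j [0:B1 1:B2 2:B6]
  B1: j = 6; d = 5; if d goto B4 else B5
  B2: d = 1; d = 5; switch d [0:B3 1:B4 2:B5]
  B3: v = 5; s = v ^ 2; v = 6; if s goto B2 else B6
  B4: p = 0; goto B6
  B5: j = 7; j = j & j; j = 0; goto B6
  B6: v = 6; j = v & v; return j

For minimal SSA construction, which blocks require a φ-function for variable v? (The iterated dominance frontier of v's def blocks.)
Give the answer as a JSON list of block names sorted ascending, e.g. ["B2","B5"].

idom tree: B1←B0 B2←B0 B3←B2 B4←B0 B5←B0 B6←B0
Dom at joins:
  B2: preds {B0,B3}: {B0} ∩ {B0,B2,B3} = {B0}; idom=B0
  B4: preds {B1,B2}: {B0,B1} ∩ {B0,B2} = {B0}; idom=B0
  B5: preds {B1,B2}: {B0,B1} ∩ {B0,B2} = {B0}; idom=B0
  B6: preds {B0,B3,B4,B5}: {B0} ∩ {B0,B2,B3} ∩ {B0,B4} ∩ {B0,B5} = {B0}; idom=B0

DF derivation:
  B2←B0: walk · to B0
  B2←B3: walk B3→B2 to B0
  B4←B1: walk B1 to B0
  B4←B2: walk B2 to B0
  B5←B1: walk B1 to B0
  B5←B2: walk B2 to B0
  B6←B0: walk · to B0
  B6←B3: walk B3→B2 to B0
  B6←B4: walk B4 to B0
  B6←B5: walk B5 to B0
  DF(B0)=∅
  DF(B1)={B4,B5}
  DF(B2)={B2,B4,B5,B6}
  DF(B3)={B2,B6}
  DF(B4)={B6}
  DF(B5)={B6}
  DF(B6)=∅

φ for v: defs {B3,B6}
  DF⁺ = {B2,B4,B5,B6}

Answer: ["B2", "B4", "B5", "B6"]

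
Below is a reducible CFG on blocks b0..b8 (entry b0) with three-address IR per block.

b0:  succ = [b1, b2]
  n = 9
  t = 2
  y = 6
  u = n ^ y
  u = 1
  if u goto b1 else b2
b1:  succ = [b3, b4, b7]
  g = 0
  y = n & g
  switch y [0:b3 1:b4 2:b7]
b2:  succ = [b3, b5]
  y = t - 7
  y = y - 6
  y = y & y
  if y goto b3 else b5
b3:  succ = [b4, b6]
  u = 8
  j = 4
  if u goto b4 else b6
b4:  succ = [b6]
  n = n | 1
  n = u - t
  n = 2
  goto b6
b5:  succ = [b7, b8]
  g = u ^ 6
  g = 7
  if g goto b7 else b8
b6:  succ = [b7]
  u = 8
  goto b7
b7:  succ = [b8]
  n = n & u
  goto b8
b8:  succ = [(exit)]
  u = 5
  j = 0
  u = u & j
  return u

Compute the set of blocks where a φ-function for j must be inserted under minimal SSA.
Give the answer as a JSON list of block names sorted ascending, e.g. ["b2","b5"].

Answer: ["b4", "b6", "b7", "b8"]

Analysis:
idom tree: b1←b0 b2←b0 b3←b0 b4←b0 b5←b2 b6←b0 b7←b0 b8←b0
Dom at joins:
  b3: preds {b1,b2}: {b0,b1} ∩ {b0,b2} = {b0}; idom=b0
  b4: preds {b1,b3}: {b0,b1} ∩ {b0,b3} = {b0}; idom=b0
  b6: preds {b3,b4}: {b0,b3} ∩ {b0,b4} = {b0}; idom=b0
  b7: preds {b1,b5,b6}: {b0,b1} ∩ {b0,b2,b5} ∩ {b0,b6} = {b0}; idom=b0
  b8: preds {b5,b7}: {b0,b2,b5} ∩ {b0,b7} = {b0}; idom=b0

DF walk-up:
  join b3 pred b1: b1 stop@b0
  join b3 pred b2: b2 stop@b0
  join b4 pred b1: b1 stop@b0
  join b4 pred b3: b3 stop@b0
  join b6 pred b3: b3 stop@b0
  join b6 pred b4: b4 stop@b0
  join b7 pred b1: b1 stop@b0
  join b7 pred b5: b5→b2 stop@b0
  join b7 pred b6: b6 stop@b0
  join b8 pred b5: b5→b2 stop@b0
  join b8 pred b7: b7 stop@b0
  b0: DF=∅
  b1: DF={b3,b4,b7}
  b2: DF={b3,b7,b8}
  b3: DF={b4,b6}
  b4: DF={b6}
  b5: DF={b7,b8}
  b6: DF={b7}
  b7: DF={b8}
  b8: DF=∅

φ for j: defs {b3,b8}
  DF⁺ = {b4,b6,b7,b8}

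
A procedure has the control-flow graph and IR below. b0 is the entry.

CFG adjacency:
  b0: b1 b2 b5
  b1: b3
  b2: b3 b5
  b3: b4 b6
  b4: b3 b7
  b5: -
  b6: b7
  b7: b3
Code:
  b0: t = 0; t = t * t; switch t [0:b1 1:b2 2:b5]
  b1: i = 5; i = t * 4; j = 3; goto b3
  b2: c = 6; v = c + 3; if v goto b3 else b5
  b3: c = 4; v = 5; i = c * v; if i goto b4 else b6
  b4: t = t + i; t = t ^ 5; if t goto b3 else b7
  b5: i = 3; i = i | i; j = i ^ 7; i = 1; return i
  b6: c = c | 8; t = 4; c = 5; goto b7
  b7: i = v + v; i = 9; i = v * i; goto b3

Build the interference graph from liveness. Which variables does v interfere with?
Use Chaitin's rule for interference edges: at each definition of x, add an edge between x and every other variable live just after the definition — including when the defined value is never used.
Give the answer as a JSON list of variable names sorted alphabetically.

Per-block:
  b0: def={t} ue=∅
  b1: def={i,j} ue={t}
  b2: def={c,v} ue=∅
  b3: def={c,i,v} ue=∅
  b4: def={t} ue={i,t}
  b5: def={i,j} ue=∅
  b6: def={c,t} ue={c}
  b7: def={i} ue={v}

Liveness:
  b0 li=∅ lo={t}
  b1 li={t} lo={t}
  b2 li={t} lo={t}
  b3 li={t} lo={c,i,t,v}
  b4 li={i,t,v} lo={t,v}
  b5 li=∅ lo=∅
  b6 li={c,v} lo={t,v}
  b7 li={t,v} lo={t}

Conflict graph:
  c — {i,t,v}
  i — {c,t,v}
  j — {t}
  t — {c,i,j,v}
  v — {c,i,t}

N(v) = ["c", "i", "t"]

Answer: ["c", "i", "t"]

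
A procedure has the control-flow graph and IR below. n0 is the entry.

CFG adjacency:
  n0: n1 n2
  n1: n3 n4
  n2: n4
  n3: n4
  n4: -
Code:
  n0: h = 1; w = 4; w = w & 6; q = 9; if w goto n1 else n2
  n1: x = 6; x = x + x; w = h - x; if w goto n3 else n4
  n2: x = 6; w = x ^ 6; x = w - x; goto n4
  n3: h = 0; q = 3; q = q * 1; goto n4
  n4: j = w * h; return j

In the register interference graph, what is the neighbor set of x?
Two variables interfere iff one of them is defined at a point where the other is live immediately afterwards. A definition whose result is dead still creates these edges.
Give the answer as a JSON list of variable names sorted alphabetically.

Per-block:
  n0: {h,q,w} / ∅
  n1: {w,x} / {h}
  n2: {w,x} / ∅
  n3: {h,q} / ∅
  n4: {j} / {h,w}

Backward fixpoint:
  n0 li=∅ lo={h}
  n1 li={h} lo={h,w}
  n2 li={h} lo={h,w}
  n3 li={w} lo={h,w}
  n4 li={h,w} lo=∅

Interfere edges:
  h — {q,w,x}
  j — ∅
  q — {h,w}
  w — {h,q,x}
  x — {h,w}

N(x) = ["h", "w"]

Answer: ["h", "w"]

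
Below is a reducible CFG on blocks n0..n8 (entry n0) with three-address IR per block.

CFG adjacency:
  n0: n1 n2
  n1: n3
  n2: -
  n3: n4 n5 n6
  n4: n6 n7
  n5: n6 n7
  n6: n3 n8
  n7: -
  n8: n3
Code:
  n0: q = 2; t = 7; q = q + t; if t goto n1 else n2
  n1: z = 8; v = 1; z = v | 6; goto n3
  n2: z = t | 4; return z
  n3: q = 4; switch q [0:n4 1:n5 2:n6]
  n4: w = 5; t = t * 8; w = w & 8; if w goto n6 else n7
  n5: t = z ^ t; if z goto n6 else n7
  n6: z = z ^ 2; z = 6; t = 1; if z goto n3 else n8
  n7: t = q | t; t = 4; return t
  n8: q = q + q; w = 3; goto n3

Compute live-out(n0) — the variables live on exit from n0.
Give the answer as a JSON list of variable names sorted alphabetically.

Answer: ["t"]

Analysis:
def/use:
  n0: def={q,t} ue=∅
  n1: def={v,z} ue=∅
  n2: def={z} ue={t}
  n3: def={q} ue=∅
  n4: def={t,w} ue={t}
  n5: def={t} ue={t,z}
  n6: def={t,z} ue={z}
  n7: def={t} ue={q,t}
  n8: def={q,w} ue={q}

Live sets:
  live n0: ∅→{t}
  live n1: {t}→{t,z}
  live n2: {t}→∅
  live n3: {t,z}→{q,t,z}
  live n4: {q,t,z}→{q,t,z}
  live n5: {q,t,z}→{q,t,z}
  live n6: {q,z}→{q,t,z}
  live n7: {q,t}→∅
  live n8: {q,t,z}→{t,z}

live-out(n0) = ["t"]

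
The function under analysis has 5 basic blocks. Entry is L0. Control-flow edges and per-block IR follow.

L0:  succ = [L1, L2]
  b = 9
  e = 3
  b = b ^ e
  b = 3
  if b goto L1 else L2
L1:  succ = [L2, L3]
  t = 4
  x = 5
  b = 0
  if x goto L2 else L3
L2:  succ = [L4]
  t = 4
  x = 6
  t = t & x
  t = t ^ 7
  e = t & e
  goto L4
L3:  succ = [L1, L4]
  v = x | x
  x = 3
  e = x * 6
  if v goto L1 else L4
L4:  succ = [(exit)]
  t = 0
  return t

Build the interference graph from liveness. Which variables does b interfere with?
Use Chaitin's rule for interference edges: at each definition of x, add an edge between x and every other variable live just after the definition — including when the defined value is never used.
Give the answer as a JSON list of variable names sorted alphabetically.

def/use:
  L0 def {b,e} use ∅
  L1 def {b,t,x} use ∅
  L2 def {e,t,x} use {e}
  L3 def {e,v,x} use {x}
  L4 def {t} use ∅

Liveness:
  live L0: ∅→{e}
  live L1: {e}→{e,x}
  live L2: {e}→∅
  live L3: {x}→{e}
  live L4: ∅→∅

Interfere edges:
  b — {e,x}
  e — {b,t,v,x}
  t — {e,x}
  v — {e,x}
  x — {b,e,t,v}

N(b) = ["e", "x"]

Answer: ["e", "x"]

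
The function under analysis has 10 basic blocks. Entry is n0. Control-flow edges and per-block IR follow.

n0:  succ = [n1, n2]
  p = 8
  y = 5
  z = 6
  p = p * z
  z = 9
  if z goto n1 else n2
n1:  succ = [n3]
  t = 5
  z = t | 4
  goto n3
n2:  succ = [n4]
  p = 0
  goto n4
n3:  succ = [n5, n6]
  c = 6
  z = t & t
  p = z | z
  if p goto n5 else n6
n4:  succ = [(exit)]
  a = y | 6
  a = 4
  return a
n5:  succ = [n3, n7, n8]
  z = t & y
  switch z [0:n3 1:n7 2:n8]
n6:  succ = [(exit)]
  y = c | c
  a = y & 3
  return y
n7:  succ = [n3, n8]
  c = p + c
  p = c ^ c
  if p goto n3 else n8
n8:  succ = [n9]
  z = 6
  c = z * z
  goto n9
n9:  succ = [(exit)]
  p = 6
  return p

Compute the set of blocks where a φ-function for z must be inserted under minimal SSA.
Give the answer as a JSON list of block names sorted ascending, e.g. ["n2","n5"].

idom tree: n1←n0 n2←n0 n3←n1 n4←n2 n5←n3 n6←n3 n7←n5 n8←n5 n9←n8
Dom∩ at merges:
  n3: preds {n1,n5,n7}: {n0,n1} ∩ {n0,n1,n3,n5} ∩ {n0,n1,n3,n5,n7} = {n0,n1}; idom=n1
  n8: preds {n5,n7}: {n0,n1,n3,n5} ∩ {n0,n1,n3,n5,n7} = {n0,n1,n3,n5}; idom=n5

DF derivation:
  n3←n1: walk · to n1
  n3←n5: walk n5→n3 to n1
  n3←n7: walk n7→n5→n3 to n1
  n8←n5: walk · to n5
  n8←n7: walk n7 to n5
  DF(n0)=∅
  DF(n1)=∅
  DF(n2)=∅
  DF(n3)={n3}
  DF(n4)=∅
  DF(n5)={n3}
  DF(n6)=∅
  DF(n7)={n3,n8}
  DF(n8)=∅
  DF(n9)=∅

φ for z: defs {n0,n1,n3,n5,n8}
  DF⁺ = {n3}

Answer: ["n3"]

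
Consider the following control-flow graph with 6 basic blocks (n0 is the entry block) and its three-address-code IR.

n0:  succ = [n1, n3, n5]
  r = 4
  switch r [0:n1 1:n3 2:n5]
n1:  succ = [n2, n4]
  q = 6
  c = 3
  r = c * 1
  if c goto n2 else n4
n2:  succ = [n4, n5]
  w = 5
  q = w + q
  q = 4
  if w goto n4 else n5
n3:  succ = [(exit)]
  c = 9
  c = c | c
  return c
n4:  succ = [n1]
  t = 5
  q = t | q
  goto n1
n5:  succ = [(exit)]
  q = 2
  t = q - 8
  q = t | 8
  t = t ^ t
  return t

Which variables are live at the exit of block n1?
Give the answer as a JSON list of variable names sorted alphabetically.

Per-block:
  n0: {r} / ∅
  n1: {c,q,r} / ∅
  n2: {q,w} / {q}
  n3: {c} / ∅
  n4: {q,t} / {q}
  n5: {q,t} / ∅

Backward fixpoint:
  n0: in=∅ out=∅
  n1: in=∅ out={q}
  n2: in={q} out={q}
  n3: in=∅ out=∅
  n4: in={q} out=∅
  n5: in=∅ out=∅

live-out(n1) = ["q"]

Answer: ["q"]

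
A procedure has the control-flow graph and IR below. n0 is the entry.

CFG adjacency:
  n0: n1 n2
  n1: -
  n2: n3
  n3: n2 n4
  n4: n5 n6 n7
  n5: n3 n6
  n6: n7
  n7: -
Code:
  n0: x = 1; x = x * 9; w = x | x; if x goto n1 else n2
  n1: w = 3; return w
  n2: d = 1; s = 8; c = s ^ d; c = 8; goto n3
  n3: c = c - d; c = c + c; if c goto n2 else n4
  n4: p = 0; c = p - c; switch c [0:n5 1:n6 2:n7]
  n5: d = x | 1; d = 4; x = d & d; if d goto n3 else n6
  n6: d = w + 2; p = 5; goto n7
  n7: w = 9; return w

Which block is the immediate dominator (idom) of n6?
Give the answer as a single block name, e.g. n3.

idom tree: n1←n0 n2←n0 n3←n2 n4←n3 n5←n4 n6←n4 n7←n4
Dom at joins:
  n2: preds {n0,n3}: {n0} ∩ {n0,n2,n3} = {n0}; idom=n0
  n3: preds {n2,n5}: {n0,n2} ∩ {n0,n2,n3,n4,n5} = {n0,n2}; idom=n2
  n6: preds {n4,n5}: {n0,n2,n3,n4} ∩ {n0,n2,n3,n4,n5} = {n0,n2,n3,n4}; idom=n4
  n7: preds {n4,n6}: {n0,n2,n3,n4} ∩ {n0,n2,n3,n4,n6} = {n0,n2,n3,n4}; idom=n4

idom(n6) = n4

Answer: n4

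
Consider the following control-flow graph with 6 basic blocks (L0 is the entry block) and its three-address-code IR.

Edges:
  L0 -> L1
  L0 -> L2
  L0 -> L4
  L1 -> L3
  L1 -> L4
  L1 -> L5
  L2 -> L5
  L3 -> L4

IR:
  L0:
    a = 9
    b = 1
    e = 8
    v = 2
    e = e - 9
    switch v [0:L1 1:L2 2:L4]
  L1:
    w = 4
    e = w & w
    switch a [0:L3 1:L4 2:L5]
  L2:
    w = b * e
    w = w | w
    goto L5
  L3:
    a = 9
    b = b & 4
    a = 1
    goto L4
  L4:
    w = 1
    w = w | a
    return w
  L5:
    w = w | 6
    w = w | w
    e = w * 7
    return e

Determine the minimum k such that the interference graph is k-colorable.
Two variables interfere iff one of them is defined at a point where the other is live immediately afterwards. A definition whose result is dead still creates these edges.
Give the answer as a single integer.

Answer: 4

Working:
Block summaries:
  L0: def={a,b,e,v} ue=∅
  L1: def={e,w} ue={a}
  L2: def={w} ue={b,e}
  L3: def={a,b} ue={b}
  L4: def={w} ue={a}
  L5: def={e,w} ue={w}

Liveness:
  live L0: ∅→{a,b,e}
  live L1: {a,b}→{a,b,w}
  live L2: {b,e}→{w}
  live L3: {b}→{a}
  live L4: {a}→∅
  live L5: {w}→∅

Conflict graph:
  a — {b,e,v,w}
  b — {a,e,v,w}
  e — {a,b,v,w}
  v — {a,b,e}
  w — {a,b,e}

Chromatic number:
  clique {a,b,e,v} ⇒ need ≥ 4
  assign a→r0 b→r1 e→r2 v→r3 w→r3 — no edge inside a register ⇒ χ ≤ 4
  χ = 4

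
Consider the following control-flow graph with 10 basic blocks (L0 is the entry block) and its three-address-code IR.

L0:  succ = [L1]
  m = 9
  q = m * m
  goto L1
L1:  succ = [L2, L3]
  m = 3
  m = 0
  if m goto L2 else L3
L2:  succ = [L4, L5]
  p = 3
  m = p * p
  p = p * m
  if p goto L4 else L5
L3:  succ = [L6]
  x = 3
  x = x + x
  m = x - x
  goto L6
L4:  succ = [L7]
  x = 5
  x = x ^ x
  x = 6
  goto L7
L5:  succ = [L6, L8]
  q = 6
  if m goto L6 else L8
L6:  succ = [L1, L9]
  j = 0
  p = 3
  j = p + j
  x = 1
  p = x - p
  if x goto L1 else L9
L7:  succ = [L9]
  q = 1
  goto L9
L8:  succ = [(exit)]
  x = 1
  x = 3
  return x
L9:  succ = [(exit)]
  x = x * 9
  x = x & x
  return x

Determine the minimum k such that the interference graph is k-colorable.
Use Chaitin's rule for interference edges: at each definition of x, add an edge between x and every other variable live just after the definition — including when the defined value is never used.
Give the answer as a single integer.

Answer: 2

Derivation:
Block summaries:
  L0: {m,q} / ∅
  L1: {m} / ∅
  L2: {m,p} / ∅
  L3: {m,x} / ∅
  L4: {x} / ∅
  L5: {q} / {m}
  L6: {j,p,x} / ∅
  L7: {q} / ∅
  L8: {x} / ∅
  L9: {x} / {x}

Backward fixpoint:
  L0: in=∅ out=∅
  L1: in=∅ out=∅
  L2: in=∅ out={m}
  L3: in=∅ out=∅
  L4: in=∅ out={x}
  L5: in={m} out=∅
  L6: in=∅ out={x}
  L7: in={x} out={x}
  L8: in=∅ out=∅
  L9: in={x} out=∅

Interfere edges:
  j↔{p}
  m↔{p,q}
  p↔{j,m,x}
  q↔{m,x}
  x↔{p,q}

Registers:
  clique {j,p} ⇒ need ≥ 2
  2-colouring: c0={p,q}  c1={j,m,x}
  χ = 2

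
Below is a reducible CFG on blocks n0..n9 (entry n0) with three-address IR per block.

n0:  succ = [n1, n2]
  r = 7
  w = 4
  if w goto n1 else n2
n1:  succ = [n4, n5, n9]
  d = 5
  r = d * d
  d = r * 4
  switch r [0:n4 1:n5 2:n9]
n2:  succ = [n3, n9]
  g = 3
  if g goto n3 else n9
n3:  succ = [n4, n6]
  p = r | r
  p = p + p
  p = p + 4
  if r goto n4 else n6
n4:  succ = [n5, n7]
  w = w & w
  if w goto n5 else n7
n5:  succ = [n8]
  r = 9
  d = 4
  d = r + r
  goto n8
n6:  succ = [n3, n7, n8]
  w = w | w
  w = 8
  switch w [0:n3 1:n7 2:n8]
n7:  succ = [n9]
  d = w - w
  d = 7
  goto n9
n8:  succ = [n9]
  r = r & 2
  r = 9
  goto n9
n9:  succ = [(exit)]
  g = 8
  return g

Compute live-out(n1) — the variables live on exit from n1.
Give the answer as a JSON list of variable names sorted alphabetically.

Block summaries:
  n0: def={r,w} ue=∅
  n1: def={d,r} ue=∅
  n2: def={g} ue=∅
  n3: def={p} ue={r}
  n4: def={w} ue={w}
  n5: def={d,r} ue=∅
  n6: def={w} ue={w}
  n7: def={d} ue={w}
  n8: def={r} ue={r}
  n9: def={g} ue=∅

Backward fixpoint:
  live n0: ∅→{r,w}
  live n1: {w}→{w}
  live n2: {r,w}→{r,w}
  live n3: {r,w}→{r,w}
  live n4: {w}→{w}
  live n5: ∅→{r}
  live n6: {r,w}→{r,w}
  live n7: {w}→∅
  live n8: {r}→∅
  live n9: ∅→∅

live-out(n1) = ["w"]

Answer: ["w"]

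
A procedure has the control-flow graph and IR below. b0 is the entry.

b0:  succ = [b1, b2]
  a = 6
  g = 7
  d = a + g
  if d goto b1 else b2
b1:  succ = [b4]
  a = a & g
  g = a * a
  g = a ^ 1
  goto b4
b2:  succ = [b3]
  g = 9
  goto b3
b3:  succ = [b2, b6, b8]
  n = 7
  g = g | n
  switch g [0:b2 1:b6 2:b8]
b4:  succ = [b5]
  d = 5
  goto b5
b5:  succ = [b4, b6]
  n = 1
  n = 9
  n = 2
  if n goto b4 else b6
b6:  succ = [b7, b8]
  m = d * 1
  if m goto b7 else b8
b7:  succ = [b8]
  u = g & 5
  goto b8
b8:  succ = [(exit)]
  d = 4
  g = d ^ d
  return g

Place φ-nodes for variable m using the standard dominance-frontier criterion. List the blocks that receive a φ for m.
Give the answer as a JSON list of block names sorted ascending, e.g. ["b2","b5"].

Answer: ["b8"]

Derivation:
idom tree: b1←b0 b2←b0 b3←b2 b4←b1 b5←b4 b6←b0 b7←b6 b8←b0
Join-block Dom:
  b2: preds {b0,b3}: {b0} ∩ {b0,b2,b3} = {b0}; idom=b0
  b4: preds {b1,b5}: {b0,b1} ∩ {b0,b1,b4,b5} = {b0,b1}; idom=b1
  b6: preds {b3,b5}: {b0,b2,b3} ∩ {b0,b1,b4,b5} = {b0}; idom=b0
  b8: preds {b3,b6,b7}: {b0,b2,b3} ∩ {b0,b6} ∩ {b0,b6,b7} = {b0}; idom=b0

DF walk-up:
  join b2 pred b0: · stop@b0
  join b2 pred b3: b3→b2 stop@b0
  join b4 pred b1: · stop@b1
  join b4 pred b5: b5→b4 stop@b1
  join b6 pred b3: b3→b2 stop@b0
  join b6 pred b5: b5→b4→b1 stop@b0
  join b8 pred b3: b3→b2 stop@b0
  join b8 pred b6: b6 stop@b0
  join b8 pred b7: b7→b6 stop@b0
  DF(b0)=∅
  DF(b1)={b6}
  DF(b2)={b2,b6,b8}
  DF(b3)={b2,b6,b8}
  DF(b4)={b4,b6}
  DF(b5)={b4,b6}
  DF(b6)={b8}
  DF(b7)={b8}
  DF(b8)=∅

φ for m: defs {b6}
  DF⁺ = {b8}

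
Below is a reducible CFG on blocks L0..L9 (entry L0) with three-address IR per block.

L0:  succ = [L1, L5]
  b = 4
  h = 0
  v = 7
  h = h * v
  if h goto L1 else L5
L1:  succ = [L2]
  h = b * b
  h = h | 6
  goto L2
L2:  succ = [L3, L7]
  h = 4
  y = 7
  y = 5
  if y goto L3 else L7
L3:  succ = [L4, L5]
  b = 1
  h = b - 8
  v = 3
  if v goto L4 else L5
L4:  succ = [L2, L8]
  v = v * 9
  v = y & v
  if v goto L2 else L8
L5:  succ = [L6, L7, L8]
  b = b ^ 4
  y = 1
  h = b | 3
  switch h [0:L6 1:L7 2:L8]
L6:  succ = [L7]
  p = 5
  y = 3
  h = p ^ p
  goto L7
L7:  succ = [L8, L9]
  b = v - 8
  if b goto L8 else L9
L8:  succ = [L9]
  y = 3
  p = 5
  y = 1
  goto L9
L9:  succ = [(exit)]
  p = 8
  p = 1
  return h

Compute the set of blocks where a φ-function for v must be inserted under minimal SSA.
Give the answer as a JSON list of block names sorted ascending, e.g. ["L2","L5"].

idom tree: L1←L0 L2←L1 L3←L2 L4←L3 L5←L0 L6←L5 L7←L0 L8←L0 L9←L0
Dom at joins:
  L2: preds {L1,L4}: {L0,L1} ∩ {L0,L1,L2,L3,L4} = {L0,L1}; idom=L1
  L5: preds {L0,L3}: {L0} ∩ {L0,L1,L2,L3} = {L0}; idom=L0
  L7: preds {L2,L5,L6}: {L0,L1,L2} ∩ {L0,L5} ∩ {L0,L5,L6} = {L0}; idom=L0
  L8: preds {L4,L5,L7}: {L0,L1,L2,L3,L4} ∩ {L0,L5} ∩ {L0,L7} = {L0}; idom=L0
  L9: preds {L7,L8}: {L0,L7} ∩ {L0,L8} = {L0}; idom=L0

DF derivation:
  join L2 pred L1: · stop@L1
  join L2 pred L4: L4→L3→L2 stop@L1
  join L5 pred L0: · stop@L0
  join L5 pred L3: L3→L2→L1 stop@L0
  join L7 pred L2: L2→L1 stop@L0
  join L7 pred L5: L5 stop@L0
  join L7 pred L6: L6→L5 stop@L0
  join L8 pred L4: L4→L3→L2→L1 stop@L0
  join L8 pred L5: L5 stop@L0
  join L8 pred L7: L7 stop@L0
  join L9 pred L7: L7 stop@L0
  join L9 pred L8: L8 stop@L0
  L0: DF=∅
  L1: DF={L5,L7,L8}
  L2: DF={L2,L5,L7,L8}
  L3: DF={L2,L5,L8}
  L4: DF={L2,L8}
  L5: DF={L7,L8}
  L6: DF={L7}
  L7: DF={L8,L9}
  L8: DF={L9}
  L9: DF=∅

φ for v: defs {L0,L3,L4}
  DF⁺ = {L2,L5,L7,L8,L9}

Answer: ["L2", "L5", "L7", "L8", "L9"]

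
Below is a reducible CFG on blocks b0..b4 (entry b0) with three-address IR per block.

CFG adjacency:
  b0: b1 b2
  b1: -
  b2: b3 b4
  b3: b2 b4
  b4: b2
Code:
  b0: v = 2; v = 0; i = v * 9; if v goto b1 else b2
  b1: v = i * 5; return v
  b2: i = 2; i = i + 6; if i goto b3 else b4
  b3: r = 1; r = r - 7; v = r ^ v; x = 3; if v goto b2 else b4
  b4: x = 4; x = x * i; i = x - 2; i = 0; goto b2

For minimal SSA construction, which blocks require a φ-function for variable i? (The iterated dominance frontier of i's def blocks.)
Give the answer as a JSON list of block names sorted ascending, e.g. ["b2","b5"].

idom tree: b1←b0 b2←b0 b3←b2 b4←b2
Join-block Dom:
  b2: preds {b0,b3,b4}: {b0} ∩ {b0,b2,b3} ∩ {b0,b2,b4} = {b0}; idom=b0
  b4: preds {b2,b3}: {b0,b2} ∩ {b0,b2,b3} = {b0,b2}; idom=b2

DF derivation:
  join b2 pred b0: · stop@b0
  join b2 pred b3: b3→b2 stop@b0
  join b2 pred b4: b4→b2 stop@b0
  join b4 pred b2: · stop@b2
  join b4 pred b3: b3 stop@b2
  b0 → ∅
  b1 → ∅
  b2 → {b2}
  b3 → {b2,b4}
  b4 → {b2}

φ for i: defs {b0,b2,b4}
  DF⁺ = {b2}

Answer: ["b2"]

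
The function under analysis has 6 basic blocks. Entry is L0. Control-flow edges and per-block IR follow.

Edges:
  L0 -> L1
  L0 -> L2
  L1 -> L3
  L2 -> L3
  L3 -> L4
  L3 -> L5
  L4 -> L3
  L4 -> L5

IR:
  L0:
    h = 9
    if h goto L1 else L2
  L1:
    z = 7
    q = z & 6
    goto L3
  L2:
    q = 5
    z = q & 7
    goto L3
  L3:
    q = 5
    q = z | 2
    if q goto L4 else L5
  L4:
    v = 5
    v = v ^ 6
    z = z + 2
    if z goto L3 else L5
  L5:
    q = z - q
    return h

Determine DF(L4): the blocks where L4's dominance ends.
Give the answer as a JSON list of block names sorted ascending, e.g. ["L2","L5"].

Answer: ["L3", "L5"]

Analysis:
idom tree: L1←L0 L2←L0 L3←L0 L4←L3 L5←L3
Join-block Dom:
  L3: preds {L1,L2,L4}: {L0,L1} ∩ {L0,L2} ∩ {L0,L3,L4} = {L0}; idom=L0
  L5: preds {L3,L4}: {L0,L3} ∩ {L0,L3,L4} = {L0,L3}; idom=L3

Frontier:
  join L3 pred L1: L1 stop@L0
  join L3 pred L2: L2 stop@L0
  join L3 pred L4: L4→L3 stop@L0
  join L5 pred L3: · stop@L3
  join L5 pred L4: L4 stop@L3
  L0: DF=∅
  L1: DF={L3}
  L2: DF={L3}
  L3: DF={L3}
  L4: DF={L3,L5}
  L5: DF=∅

DF(L4) = ["L3", "L5"]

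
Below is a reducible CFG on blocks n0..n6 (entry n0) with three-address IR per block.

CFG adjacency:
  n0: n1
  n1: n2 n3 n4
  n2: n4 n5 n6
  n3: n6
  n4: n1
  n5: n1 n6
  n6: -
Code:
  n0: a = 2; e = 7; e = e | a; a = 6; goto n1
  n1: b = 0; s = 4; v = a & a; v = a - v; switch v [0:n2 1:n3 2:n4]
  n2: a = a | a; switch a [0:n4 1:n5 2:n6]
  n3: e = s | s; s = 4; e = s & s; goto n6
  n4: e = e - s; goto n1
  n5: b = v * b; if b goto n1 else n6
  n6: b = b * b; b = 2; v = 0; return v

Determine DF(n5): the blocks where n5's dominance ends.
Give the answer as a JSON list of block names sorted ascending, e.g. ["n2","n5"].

idom tree: n1←n0 n2←n1 n3←n1 n4←n1 n5←n2 n6←n1
Dom at joins:
  n1: preds {n0,n4,n5}: {n0} ∩ {n0,n1,n4} ∩ {n0,n1,n2,n5} = {n0}; idom=n0
  n4: preds {n1,n2}: {n0,n1} ∩ {n0,n1,n2} = {n0,n1}; idom=n1
  n6: preds {n2,n3,n5}: {n0,n1,n2} ∩ {n0,n1,n3} ∩ {n0,n1,n2,n5} = {n0,n1}; idom=n1

Frontier:
  n1←n0: walk · to n0
  n1←n4: walk n4→n1 to n0
  n1←n5: walk n5→n2→n1 to n0
  n4←n1: walk · to n1
  n4←n2: walk n2 to n1
  n6←n2: walk n2 to n1
  n6←n3: walk n3 to n1
  n6←n5: walk n5→n2 to n1
  n0 → ∅
  n1 → {n1}
  n2 → {n1,n4,n6}
  n3 → {n6}
  n4 → {n1}
  n5 → {n1,n6}
  n6 → ∅

DF(n5) = ["n1", "n6"]

Answer: ["n1", "n6"]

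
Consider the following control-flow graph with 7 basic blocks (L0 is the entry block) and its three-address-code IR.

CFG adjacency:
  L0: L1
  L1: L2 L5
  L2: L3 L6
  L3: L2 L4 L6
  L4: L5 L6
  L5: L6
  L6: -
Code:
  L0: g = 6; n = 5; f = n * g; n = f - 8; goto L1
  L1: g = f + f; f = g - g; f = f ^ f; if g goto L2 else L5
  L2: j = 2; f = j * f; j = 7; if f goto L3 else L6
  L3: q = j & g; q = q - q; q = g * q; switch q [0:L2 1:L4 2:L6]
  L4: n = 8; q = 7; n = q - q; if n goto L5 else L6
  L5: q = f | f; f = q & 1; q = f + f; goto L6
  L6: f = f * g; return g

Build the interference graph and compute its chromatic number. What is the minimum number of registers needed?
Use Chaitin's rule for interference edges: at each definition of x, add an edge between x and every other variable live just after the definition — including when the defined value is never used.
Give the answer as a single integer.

def/use:
  L0: {f,g,n} / ∅
  L1: {f,g} / {f}
  L2: {f,j} / {f}
  L3: {q} / {g,j}
  L4: {n,q} / ∅
  L5: {f,q} / {f}
  L6: {f} / {f,g}

Live sets:
  L0 li=∅ lo={f}
  L1 li={f} lo={f,g}
  L2 li={f,g} lo={f,g,j}
  L3 li={f,g,j} lo={f,g}
  L4 li={f,g} lo={f,g}
  L5 li={f,g} lo={f,g}
  L6 li={f,g} lo=∅

Interference:
  f: {g,j,n,q}
  g: {f,j,n,q}
  j: {f,g}
  n: {f,g}
  q: {f,g}

Registers:
  lower bound: {f,g,j} mutually conflict ⇒ χ ≥ 3
  3-colouring: R0={f}  R1={g}  R2={j,n,q}
  χ = 3

Answer: 3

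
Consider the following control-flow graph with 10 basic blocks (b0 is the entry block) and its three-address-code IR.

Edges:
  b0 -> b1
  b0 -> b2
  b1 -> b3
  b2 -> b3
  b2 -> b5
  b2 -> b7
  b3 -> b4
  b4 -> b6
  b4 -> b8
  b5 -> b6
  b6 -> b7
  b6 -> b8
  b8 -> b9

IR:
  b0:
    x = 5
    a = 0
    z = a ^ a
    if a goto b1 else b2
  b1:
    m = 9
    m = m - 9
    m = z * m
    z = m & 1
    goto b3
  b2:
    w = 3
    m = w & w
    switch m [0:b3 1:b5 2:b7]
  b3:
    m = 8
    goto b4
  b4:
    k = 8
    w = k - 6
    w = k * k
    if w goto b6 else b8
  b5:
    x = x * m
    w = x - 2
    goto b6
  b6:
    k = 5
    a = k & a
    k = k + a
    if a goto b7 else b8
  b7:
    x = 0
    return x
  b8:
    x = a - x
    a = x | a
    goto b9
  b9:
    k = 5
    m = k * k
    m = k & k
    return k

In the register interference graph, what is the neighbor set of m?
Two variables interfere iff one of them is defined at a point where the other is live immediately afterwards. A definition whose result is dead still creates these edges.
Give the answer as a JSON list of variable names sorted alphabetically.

def/use:
  b0: def={a,x,z} ue=∅
  b1: def={m,z} ue={z}
  b2: def={m,w} ue=∅
  b3: def={m} ue=∅
  b4: def={k,w} ue=∅
  b5: def={w,x} ue={m,x}
  b6: def={a,k} ue={a}
  b7: def={x} ue=∅
  b8: def={a,x} ue={a,x}
  b9: def={k,m} ue=∅

Liveness:
  b0 li=∅ lo={a,x,z}
  b1 li={a,x,z} lo={a,x}
  b2 li={a,x} lo={a,m,x}
  b3 li={a,x} lo={a,x}
  b4 li={a,x} lo={a,x}
  b5 li={a,m,x} lo={a,x}
  b6 li={a,x} lo={a,x}
  b7 li=∅ lo=∅
  b8 li={a,x} lo=∅
  b9 li=∅ lo=∅

Interference:
  a — {k,m,w,x,z}
  k — {a,m,w,x}
  m — {a,k,x,z}
  w — {a,k,x}
  x — {a,k,m,w,z}
  z — {a,m,x}

N(m) = ["a", "k", "x", "z"]

Answer: ["a", "k", "x", "z"]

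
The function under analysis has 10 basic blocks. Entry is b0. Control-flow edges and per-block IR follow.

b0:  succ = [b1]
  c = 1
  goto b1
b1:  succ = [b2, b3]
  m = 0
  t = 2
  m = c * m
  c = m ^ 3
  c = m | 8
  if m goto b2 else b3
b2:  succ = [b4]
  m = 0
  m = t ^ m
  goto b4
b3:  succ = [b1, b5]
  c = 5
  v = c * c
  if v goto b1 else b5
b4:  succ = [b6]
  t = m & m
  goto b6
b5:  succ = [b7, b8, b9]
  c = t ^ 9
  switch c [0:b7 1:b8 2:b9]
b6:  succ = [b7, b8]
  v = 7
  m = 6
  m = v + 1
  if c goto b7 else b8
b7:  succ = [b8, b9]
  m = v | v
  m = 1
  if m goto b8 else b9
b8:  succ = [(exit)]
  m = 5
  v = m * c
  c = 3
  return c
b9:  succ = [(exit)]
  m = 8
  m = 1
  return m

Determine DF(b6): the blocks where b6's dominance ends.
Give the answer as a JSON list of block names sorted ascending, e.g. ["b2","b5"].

idom tree: b1←b0 b2←b1 b3←b1 b4←b2 b5←b3 b6←b4 b7←b1 b8←b1 b9←b1
Join-block Dom:
  b1: preds {b0,b3}: {b0} ∩ {b0,b1,b3} = {b0}; idom=b0
  b7: preds {b5,b6}: {b0,b1,b3,b5} ∩ {b0,b1,b2,b4,b6} = {b0,b1}; idom=b1
  b8: preds {b5,b6,b7}: {b0,b1,b3,b5} ∩ {b0,b1,b2,b4,b6} ∩ {b0,b1,b7} = {b0,b1}; idom=b1
  b9: preds {b5,b7}: {b0,b1,b3,b5} ∩ {b0,b1,b7} = {b0,b1}; idom=b1

Frontier:
  b1←b0: walk · to b0
  b1←b3: walk b3→b1 to b0
  b7←b5: walk b5→b3 to b1
  b7←b6: walk b6→b4→b2 to b1
  b8←b5: walk b5→b3 to b1
  b8←b6: walk b6→b4→b2 to b1
  b8←b7: walk b7 to b1
  b9←b5: walk b5→b3 to b1
  b9←b7: walk b7 to b1
  b0: DF=∅
  b1: DF={b1}
  b2: DF={b7,b8}
  b3: DF={b1,b7,b8,b9}
  b4: DF={b7,b8}
  b5: DF={b7,b8,b9}
  b6: DF={b7,b8}
  b7: DF={b8,b9}
  b8: DF=∅
  b9: DF=∅

DF(b6) = ["b7", "b8"]

Answer: ["b7", "b8"]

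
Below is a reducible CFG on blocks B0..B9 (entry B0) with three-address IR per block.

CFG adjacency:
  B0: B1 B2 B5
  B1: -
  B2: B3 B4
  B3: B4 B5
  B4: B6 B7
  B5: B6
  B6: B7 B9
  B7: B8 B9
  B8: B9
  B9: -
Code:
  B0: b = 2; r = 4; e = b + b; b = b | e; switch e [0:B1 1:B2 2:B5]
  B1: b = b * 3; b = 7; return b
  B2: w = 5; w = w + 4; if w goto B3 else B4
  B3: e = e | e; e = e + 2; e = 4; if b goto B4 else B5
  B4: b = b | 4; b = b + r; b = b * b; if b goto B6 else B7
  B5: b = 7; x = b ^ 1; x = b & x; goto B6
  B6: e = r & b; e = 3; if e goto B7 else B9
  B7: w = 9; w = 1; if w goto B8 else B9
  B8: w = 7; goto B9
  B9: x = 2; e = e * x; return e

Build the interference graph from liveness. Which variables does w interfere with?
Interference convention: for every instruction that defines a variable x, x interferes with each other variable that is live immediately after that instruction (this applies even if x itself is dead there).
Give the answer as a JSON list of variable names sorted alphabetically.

Answer: ["b", "e", "r"]

Analysis:
Per-block:
  B0: {b,e,r} / ∅
  B1: {b} / {b}
  B2: {w} / ∅
  B3: {e} / {b,e}
  B4: {b} / {b,r}
  B5: {b,x} / ∅
  B6: {e} / {b,r}
  B7: {w} / ∅
  B8: {w} / ∅
  B9: {e,x} / {e}

Live sets:
  live B0: ∅→{b,e,r}
  live B1: {b}→∅
  live B2: {b,e,r}→{b,e,r}
  live B3: {b,e,r}→{b,e,r}
  live B4: {b,e,r}→{b,e,r}
  live B5: {r}→{b,r}
  live B6: {b,r}→{e}
  live B7: {e}→{e}
  live B8: {e}→{e}
  live B9: {e}→∅

Conflict graph:
  b↔{e,r,w,x}
  e↔{b,r,w,x}
  r↔{b,e,w,x}
  w↔{b,e,r}
  x↔{b,e,r}

N(w) = ["b", "e", "r"]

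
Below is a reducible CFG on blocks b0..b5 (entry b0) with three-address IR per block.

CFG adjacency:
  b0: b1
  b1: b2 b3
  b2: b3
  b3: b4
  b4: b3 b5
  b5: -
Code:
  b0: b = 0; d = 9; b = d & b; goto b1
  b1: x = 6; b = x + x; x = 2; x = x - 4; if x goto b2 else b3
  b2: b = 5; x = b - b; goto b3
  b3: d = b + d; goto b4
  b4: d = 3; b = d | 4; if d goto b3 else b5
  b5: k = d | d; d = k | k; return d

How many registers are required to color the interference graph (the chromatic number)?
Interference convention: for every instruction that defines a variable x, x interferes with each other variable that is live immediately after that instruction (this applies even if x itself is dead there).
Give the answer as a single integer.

Block summaries:
  b0 def {b,d} use ∅
  b1 def {b,x} use ∅
  b2 def {b,x} use ∅
  b3 def {d} use {b,d}
  b4 def {b,d} use ∅
  b5 def {d,k} use {d}

Backward fixpoint:
  b0: in=∅ out={d}
  b1: in={d} out={b,d}
  b2: in={d} out={b,d}
  b3: in={b,d} out=∅
  b4: in=∅ out={b,d}
  b5: in={d} out=∅

Interfere edges:
  b: {d,x}
  d: {b,x}
  k: ∅
  x: {b,d}

Chromatic number:
  lower bound: {b,d,x} mutually conflict ⇒ χ ≥ 3
  assign b→R0 d→R1 k→R0 x→R2 — no edge inside a register ⇒ χ ≤ 3
  χ = 3

Answer: 3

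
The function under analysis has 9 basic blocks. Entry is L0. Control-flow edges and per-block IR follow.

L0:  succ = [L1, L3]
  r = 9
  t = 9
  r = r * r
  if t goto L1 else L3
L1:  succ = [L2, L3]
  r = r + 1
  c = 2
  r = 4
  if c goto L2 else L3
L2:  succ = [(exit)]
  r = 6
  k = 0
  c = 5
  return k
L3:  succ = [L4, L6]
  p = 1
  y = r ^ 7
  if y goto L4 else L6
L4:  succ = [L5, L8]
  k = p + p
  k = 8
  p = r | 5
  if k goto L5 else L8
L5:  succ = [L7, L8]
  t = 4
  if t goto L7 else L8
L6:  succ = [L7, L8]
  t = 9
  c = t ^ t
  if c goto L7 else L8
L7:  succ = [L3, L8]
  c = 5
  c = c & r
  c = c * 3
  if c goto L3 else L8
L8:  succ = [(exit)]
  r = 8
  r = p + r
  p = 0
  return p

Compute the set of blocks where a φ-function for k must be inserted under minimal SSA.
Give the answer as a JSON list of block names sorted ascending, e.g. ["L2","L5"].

Answer: ["L3", "L7", "L8"]

Working:
idom tree: L1←L0 L2←L1 L3←L0 L4←L3 L5←L4 L6←L3 L7←L3 L8←L3
Dom at joins:
  L3: preds {L0,L1,L7}: {L0} ∩ {L0,L1} ∩ {L0,L3,L7} = {L0}; idom=L0
  L7: preds {L5,L6}: {L0,L3,L4,L5} ∩ {L0,L3,L6} = {L0,L3}; idom=L3
  L8: preds {L4,L5,L6,L7}: {L0,L3,L4} ∩ {L0,L3,L4,L5} ∩ {L0,L3,L6} ∩ {L0,L3,L7} = {L0,L3}; idom=L3

DF derivation:
  L3←L0: walk · to L0
  L3←L1: walk L1 to L0
  L3←L7: walk L7→L3 to L0
  L7←L5: walk L5→L4 to L3
  L7←L6: walk L6 to L3
  L8←L4: walk L4 to L3
  L8←L5: walk L5→L4 to L3
  L8←L6: walk L6 to L3
  L8←L7: walk L7 to L3
  L0: DF=∅
  L1: DF={L3}
  L2: DF=∅
  L3: DF={L3}
  L4: DF={L7,L8}
  L5: DF={L7,L8}
  L6: DF={L7,L8}
  L7: DF={L3,L8}
  L8: DF=∅

φ for k: defs {L2,L4}
  DF⁺ = {L3,L7,L8}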